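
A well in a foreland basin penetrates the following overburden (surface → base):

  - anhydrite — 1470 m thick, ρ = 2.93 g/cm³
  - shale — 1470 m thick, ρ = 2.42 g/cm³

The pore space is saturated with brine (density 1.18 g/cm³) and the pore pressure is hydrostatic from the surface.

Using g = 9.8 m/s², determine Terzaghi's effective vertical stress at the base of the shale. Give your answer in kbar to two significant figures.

0.43 kbar

Overburden (lithostatic) stress σ_v:
anhydrite: 2930 kg/m³ × 9.8 m/s² × 1470 m = 4.221×10^7 Pa = 42.21 MPa
shale: 2420 kg/m³ × 9.8 m/s² × 1470 m = 3.486×10^7 Pa = 34.86 MPa
Total = 42.21 + 34.86 = 77.072 MPa
Pore pressure P_p = 1180 kg/m³ × 9.8 m/s² × 2940 m = 3.400×10^7 Pa = 34.00 MPa
Effective stress σ' = σ_v − P_p = 77.07 − 34.00 = 43.074 MPa = 0.43074 kbar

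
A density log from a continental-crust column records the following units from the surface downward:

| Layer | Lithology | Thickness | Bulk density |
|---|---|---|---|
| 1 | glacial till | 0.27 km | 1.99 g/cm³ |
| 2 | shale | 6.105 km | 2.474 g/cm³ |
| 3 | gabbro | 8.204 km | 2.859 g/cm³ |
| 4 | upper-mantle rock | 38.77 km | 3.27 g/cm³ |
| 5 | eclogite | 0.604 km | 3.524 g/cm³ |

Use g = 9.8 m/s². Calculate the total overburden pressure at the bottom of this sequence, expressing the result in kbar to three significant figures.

glacial till: 1990 kg/m³ × 9.8 m/s² × 270 m = 5.266×10^6 Pa = 0.05266 kbar
shale: 2474 kg/m³ × 9.8 m/s² × 6105 m = 1.480×10^8 Pa = 1.480 kbar
gabbro: 2859 kg/m³ × 9.8 m/s² × 8204 m = 2.299×10^8 Pa = 2.299 kbar
upper-mantle rock: 3270 kg/m³ × 9.8 m/s² × 38770 m = 1.242×10^9 Pa = 12.42 kbar
eclogite: 3524 kg/m³ × 9.8 m/s² × 604 m = 2.086×10^7 Pa = 0.2086 kbar
Total = 0.05266 + 1.480 + 2.299 + 12.42 + 0.2086 = 16.464 kbar

16.5 kbar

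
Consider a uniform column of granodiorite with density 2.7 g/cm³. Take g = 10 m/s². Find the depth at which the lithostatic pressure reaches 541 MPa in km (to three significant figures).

20.0 km

h = P/(ρg) = 541 MPa / (2700 kg/m³ × 10 m/s²) = 5.410×10^8 Pa / 27000 Pa/m = 20037 m
= 20.037 km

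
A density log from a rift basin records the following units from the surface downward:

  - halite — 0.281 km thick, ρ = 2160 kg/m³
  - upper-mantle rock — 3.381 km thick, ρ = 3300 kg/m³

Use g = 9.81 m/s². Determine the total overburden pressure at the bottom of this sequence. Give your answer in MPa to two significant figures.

halite: 2160 kg/m³ × 9.81 m/s² × 281 m = 5.954×10^6 Pa = 5.954 MPa
upper-mantle rock: 3300 kg/m³ × 9.81 m/s² × 3381 m = 1.095×10^8 Pa = 109.5 MPa
Total = 5.954 + 109.5 = 115.41 MPa

120 MPa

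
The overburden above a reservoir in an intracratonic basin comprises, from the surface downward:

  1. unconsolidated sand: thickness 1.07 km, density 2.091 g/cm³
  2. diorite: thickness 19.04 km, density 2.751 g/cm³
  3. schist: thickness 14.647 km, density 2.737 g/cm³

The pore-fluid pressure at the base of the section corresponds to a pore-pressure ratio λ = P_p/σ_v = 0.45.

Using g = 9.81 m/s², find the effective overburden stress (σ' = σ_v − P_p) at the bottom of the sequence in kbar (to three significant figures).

Overburden (lithostatic) stress σ_v:
unconsolidated sand: 2091 kg/m³ × 9.81 m/s² × 1070 m = 2.195×10^7 Pa = 21.95 MPa
diorite: 2751 kg/m³ × 9.81 m/s² × 19040 m = 5.138×10^8 Pa = 513.8 MPa
schist: 2737 kg/m³ × 9.81 m/s² × 14647 m = 3.933×10^8 Pa = 393.3 MPa
Total = 21.95 + 513.8 + 393.3 = 929.06 MPa
Pore pressure P_p = λ·σ_v = 0.45 × 929.1 MPa = 418.1 MPa
Effective stress σ' = σ_v − P_p = 929.1 − 418.1 = 510.98 MPa = 5.1098 kbar

5.11 kbar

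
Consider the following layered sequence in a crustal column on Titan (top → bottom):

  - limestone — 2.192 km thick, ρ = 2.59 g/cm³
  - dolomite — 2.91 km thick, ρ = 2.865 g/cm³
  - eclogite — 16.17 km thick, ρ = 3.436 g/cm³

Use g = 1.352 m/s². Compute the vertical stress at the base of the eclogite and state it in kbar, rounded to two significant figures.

0.94 kbar

limestone: 2590 kg/m³ × 1.352 m/s² × 2192 m = 7.676×10^6 Pa = 0.07676 kbar
dolomite: 2865 kg/m³ × 1.352 m/s² × 2910 m = 1.127×10^7 Pa = 0.1127 kbar
eclogite: 3436 kg/m³ × 1.352 m/s² × 16170 m = 7.512×10^7 Pa = 0.7512 kbar
Total = 0.07676 + 0.1127 + 0.7512 = 0.94065 kbar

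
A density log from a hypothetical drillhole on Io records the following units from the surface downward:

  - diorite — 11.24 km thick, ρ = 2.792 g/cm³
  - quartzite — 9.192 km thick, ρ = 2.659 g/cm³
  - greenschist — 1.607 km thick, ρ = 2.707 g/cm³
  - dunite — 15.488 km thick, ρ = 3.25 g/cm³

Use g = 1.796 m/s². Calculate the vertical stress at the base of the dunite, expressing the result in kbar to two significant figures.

diorite: 2792 kg/m³ × 1.796 m/s² × 11240 m = 5.636×10^7 Pa = 0.5636 kbar
quartzite: 2659 kg/m³ × 1.796 m/s² × 9192 m = 4.390×10^7 Pa = 0.4390 kbar
greenschist: 2707 kg/m³ × 1.796 m/s² × 1607 m = 7.813×10^6 Pa = 0.07813 kbar
dunite: 3250 kg/m³ × 1.796 m/s² × 15488 m = 9.040×10^7 Pa = 0.9040 kbar
Total = 0.5636 + 0.4390 + 0.07813 + 0.9040 = 1.9848 kbar

2.0 kbar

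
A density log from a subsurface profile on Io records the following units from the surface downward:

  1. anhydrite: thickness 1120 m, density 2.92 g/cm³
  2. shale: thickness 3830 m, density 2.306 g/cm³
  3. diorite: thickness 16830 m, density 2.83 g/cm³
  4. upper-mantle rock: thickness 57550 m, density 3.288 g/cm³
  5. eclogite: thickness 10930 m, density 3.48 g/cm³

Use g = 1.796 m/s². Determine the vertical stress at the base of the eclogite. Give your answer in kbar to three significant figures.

anhydrite: 2920 kg/m³ × 1.796 m/s² × 1120 m = 5.874×10^6 Pa = 0.05874 kbar
shale: 2306 kg/m³ × 1.796 m/s² × 3830 m = 1.586×10^7 Pa = 0.1586 kbar
diorite: 2830 kg/m³ × 1.796 m/s² × 16830 m = 8.554×10^7 Pa = 0.8554 kbar
upper-mantle rock: 3288 kg/m³ × 1.796 m/s² × 57550 m = 3.398×10^8 Pa = 3.398 kbar
eclogite: 3480 kg/m³ × 1.796 m/s² × 10930 m = 6.831×10^7 Pa = 0.6831 kbar
Total = 0.05874 + 0.1586 + 0.8554 + 3.398 + 0.6831 = 5.1544 kbar

5.15 kbar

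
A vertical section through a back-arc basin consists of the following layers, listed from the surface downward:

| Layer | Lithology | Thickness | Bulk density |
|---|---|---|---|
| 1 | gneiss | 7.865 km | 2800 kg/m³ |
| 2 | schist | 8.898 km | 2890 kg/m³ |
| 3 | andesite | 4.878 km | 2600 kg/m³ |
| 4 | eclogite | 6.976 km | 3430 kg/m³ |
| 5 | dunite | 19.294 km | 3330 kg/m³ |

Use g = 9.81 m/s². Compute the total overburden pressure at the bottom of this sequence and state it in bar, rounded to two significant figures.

15000 bar

gneiss: 2800 kg/m³ × 9.81 m/s² × 7865 m = 2.160×10^8 Pa = 2160 bar
schist: 2890 kg/m³ × 9.81 m/s² × 8898 m = 2.523×10^8 Pa = 2523 bar
andesite: 2600 kg/m³ × 9.81 m/s² × 4878 m = 1.244×10^8 Pa = 1244 bar
eclogite: 3430 kg/m³ × 9.81 m/s² × 6976 m = 2.347×10^8 Pa = 2347 bar
dunite: 3330 kg/m³ × 9.81 m/s² × 19294 m = 6.303×10^8 Pa = 6303 bar
Total = 2160 + 2523 + 1244 + 2347 + 6303 = 14577 bar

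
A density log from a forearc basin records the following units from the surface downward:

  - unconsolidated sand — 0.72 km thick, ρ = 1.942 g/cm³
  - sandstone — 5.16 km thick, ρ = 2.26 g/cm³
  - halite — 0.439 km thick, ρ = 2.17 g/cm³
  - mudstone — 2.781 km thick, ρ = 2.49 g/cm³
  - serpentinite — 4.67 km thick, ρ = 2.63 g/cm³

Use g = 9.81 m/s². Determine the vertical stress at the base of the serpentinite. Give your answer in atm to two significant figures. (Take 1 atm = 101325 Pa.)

3200 atm

unconsolidated sand: 1942 kg/m³ × 9.81 m/s² × 720 m = 1.372×10^7 Pa = 135.4 atm
sandstone: 2260 kg/m³ × 9.81 m/s² × 5160 m = 1.144×10^8 Pa = 1129 atm
halite: 2170 kg/m³ × 9.81 m/s² × 439 m = 9.345×10^6 Pa = 92.23 atm
mudstone: 2490 kg/m³ × 9.81 m/s² × 2781 m = 6.793×10^7 Pa = 670.4 atm
serpentinite: 2630 kg/m³ × 9.81 m/s² × 4670 m = 1.205×10^8 Pa = 1189 atm
Total = 135.4 + 1129 + 92.23 + 670.4 + 1189 = 3216.2 atm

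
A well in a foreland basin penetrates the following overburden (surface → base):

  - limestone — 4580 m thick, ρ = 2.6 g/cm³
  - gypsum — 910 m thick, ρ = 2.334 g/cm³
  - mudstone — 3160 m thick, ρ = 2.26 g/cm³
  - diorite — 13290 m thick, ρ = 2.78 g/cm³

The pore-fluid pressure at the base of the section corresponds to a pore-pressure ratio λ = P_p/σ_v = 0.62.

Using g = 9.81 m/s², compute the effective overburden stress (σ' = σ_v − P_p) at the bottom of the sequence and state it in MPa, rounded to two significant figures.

Overburden (lithostatic) stress σ_v:
limestone: 2600 kg/m³ × 9.81 m/s² × 4580 m = 1.168×10^8 Pa = 116.8 MPa
gypsum: 2334 kg/m³ × 9.81 m/s² × 910 m = 2.084×10^7 Pa = 20.84 MPa
mudstone: 2260 kg/m³ × 9.81 m/s² × 3160 m = 7.006×10^7 Pa = 70.06 MPa
diorite: 2780 kg/m³ × 9.81 m/s² × 13290 m = 3.624×10^8 Pa = 362.4 MPa
Total = 116.8 + 20.84 + 70.06 + 362.4 = 570.15 MPa
Pore pressure P_p = λ·σ_v = 0.62 × 570.2 MPa = 353.5 MPa
Effective stress σ' = σ_v − P_p = 570.2 − 353.5 = 216.66 MPa

220 MPa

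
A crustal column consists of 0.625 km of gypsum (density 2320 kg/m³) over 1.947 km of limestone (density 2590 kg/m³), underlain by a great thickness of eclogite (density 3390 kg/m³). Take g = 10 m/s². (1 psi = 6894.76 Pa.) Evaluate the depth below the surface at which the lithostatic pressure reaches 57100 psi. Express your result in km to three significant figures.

Pressure at base of upper layers: 2320×10×625 + 2590×10×1947 = 6.493×10^7 Pa = 9417 psi
Remaining pressure to be supplied by eclogite: 3.937×10^8 − 6.493×10^7 = 3.288×10^8 Pa
Additional depth in eclogite = 3.288×10^8 Pa / (3390 kg/m³ × 10 m/s²) = 9698.0 m
Total depth = 2572 m + 9698.0 m = 12270 m
= 12.270 km

12.3 km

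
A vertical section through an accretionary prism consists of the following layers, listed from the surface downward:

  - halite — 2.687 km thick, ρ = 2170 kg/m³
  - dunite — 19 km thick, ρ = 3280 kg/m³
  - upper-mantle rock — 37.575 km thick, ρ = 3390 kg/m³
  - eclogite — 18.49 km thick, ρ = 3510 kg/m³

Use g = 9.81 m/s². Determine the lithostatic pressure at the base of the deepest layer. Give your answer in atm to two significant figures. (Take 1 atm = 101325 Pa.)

halite: 2170 kg/m³ × 9.81 m/s² × 2687 m = 5.720×10^7 Pa = 564.5 atm
dunite: 3280 kg/m³ × 9.81 m/s² × 19000 m = 6.114×10^8 Pa = 6034 atm
upper-mantle rock: 3390 kg/m³ × 9.81 m/s² × 37575 m = 1.250×10^9 Pa = 12332 atm
eclogite: 3510 kg/m³ × 9.81 m/s² × 18490 m = 6.367×10^8 Pa = 6283 atm
Total = 564.5 + 6034 + 12332 + 6283 = 25214 atm

25000 atm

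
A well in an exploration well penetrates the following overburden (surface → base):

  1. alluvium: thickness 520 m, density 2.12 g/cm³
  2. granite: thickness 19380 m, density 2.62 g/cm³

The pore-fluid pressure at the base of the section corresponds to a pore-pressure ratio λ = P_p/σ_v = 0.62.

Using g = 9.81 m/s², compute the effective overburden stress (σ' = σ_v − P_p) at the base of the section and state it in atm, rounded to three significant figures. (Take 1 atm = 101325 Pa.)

1910 atm

Overburden (lithostatic) stress σ_v:
alluvium: 2120 kg/m³ × 9.81 m/s² × 520 m = 1.081×10^7 Pa = 10.81 MPa
granite: 2620 kg/m³ × 9.81 m/s² × 19380 m = 4.981×10^8 Pa = 498.1 MPa
Total = 10.81 + 498.1 = 508.92 MPa
Pore pressure P_p = λ·σ_v = 0.62 × 508.9 MPa = 315.5 MPa
Effective stress σ' = σ_v − P_p = 508.9 − 315.5 = 193.39 MPa = 1908.6 atm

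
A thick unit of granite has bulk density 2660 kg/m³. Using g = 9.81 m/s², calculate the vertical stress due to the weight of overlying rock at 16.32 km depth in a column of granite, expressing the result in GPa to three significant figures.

granite: 2660 kg/m³ × 9.81 m/s² × 16320 m = 4.259×10^8 Pa = 0.4259 GPa

0.426 GPa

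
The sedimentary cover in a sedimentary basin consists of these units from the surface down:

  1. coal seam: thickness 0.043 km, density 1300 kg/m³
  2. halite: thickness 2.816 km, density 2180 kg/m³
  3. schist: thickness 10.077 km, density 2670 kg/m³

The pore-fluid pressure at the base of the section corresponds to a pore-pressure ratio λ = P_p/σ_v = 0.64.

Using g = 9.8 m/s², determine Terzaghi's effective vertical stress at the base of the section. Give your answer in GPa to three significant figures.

0.117 GPa

Overburden (lithostatic) stress σ_v:
coal seam: 1300 kg/m³ × 9.8 m/s² × 43 m = 5.478×10^5 Pa = 0.5478 MPa
halite: 2180 kg/m³ × 9.8 m/s² × 2816 m = 6.016×10^7 Pa = 60.16 MPa
schist: 2670 kg/m³ × 9.8 m/s² × 10077 m = 2.637×10^8 Pa = 263.7 MPa
Total = 0.5478 + 60.16 + 263.7 = 324.38 MPa
Pore pressure P_p = λ·σ_v = 0.64 × 324.4 MPa = 207.6 MPa
Effective stress σ' = σ_v − P_p = 324.4 − 207.6 = 116.78 MPa = 0.11678 GPa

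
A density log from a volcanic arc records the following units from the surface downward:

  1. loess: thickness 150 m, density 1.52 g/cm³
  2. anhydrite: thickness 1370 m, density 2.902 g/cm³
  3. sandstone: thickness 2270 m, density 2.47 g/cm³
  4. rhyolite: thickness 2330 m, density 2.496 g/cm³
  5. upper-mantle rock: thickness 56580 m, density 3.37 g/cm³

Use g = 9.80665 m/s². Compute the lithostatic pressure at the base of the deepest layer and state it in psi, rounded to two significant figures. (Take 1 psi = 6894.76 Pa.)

loess: 1520 kg/m³ × 9.80665 m/s² × 150 m = 2.236×10^6 Pa = 324.3 psi
anhydrite: 2902 kg/m³ × 9.80665 m/s² × 1370 m = 3.899×10^7 Pa = 5655 psi
sandstone: 2470 kg/m³ × 9.80665 m/s² × 2270 m = 5.498×10^7 Pa = 7975 psi
rhyolite: 2496 kg/m³ × 9.80665 m/s² × 2330 m = 5.703×10^7 Pa = 8272 psi
upper-mantle rock: 3370 kg/m³ × 9.80665 m/s² × 56580 m = 1.870×10^9 Pa = 2.712×10^5 psi
Total = 324.3 + 5655 + 7975 + 8272 + 2.712×10^5 = 2.9343×10^5 psi

290000 psi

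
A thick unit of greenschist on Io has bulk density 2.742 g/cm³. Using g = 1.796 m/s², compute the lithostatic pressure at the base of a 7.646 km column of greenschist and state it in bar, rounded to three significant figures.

377 bar

greenschist: 2742 kg/m³ × 1.796 m/s² × 7646 m = 3.765×10^7 Pa = 376.5 bar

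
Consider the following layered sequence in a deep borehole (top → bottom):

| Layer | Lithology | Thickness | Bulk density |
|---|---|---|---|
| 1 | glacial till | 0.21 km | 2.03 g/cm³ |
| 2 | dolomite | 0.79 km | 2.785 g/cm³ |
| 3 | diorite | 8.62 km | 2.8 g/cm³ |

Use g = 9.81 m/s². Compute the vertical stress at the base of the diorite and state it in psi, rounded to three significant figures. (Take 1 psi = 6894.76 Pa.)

38100 psi

glacial till: 2030 kg/m³ × 9.81 m/s² × 210 m = 4.182×10^6 Pa = 606.5 psi
dolomite: 2785 kg/m³ × 9.81 m/s² × 790 m = 2.158×10^7 Pa = 3130 psi
diorite: 2800 kg/m³ × 9.81 m/s² × 8620 m = 2.368×10^8 Pa = 34341 psi
Total = 606.5 + 3130 + 34341 = 38078 psi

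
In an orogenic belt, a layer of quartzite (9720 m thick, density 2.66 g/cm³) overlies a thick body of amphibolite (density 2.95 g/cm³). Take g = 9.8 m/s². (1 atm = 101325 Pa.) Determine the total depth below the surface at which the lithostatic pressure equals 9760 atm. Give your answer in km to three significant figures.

35.2 km

Pressure at base of upper layers: 2660×9.8×9720 = 2.534×10^8 Pa = 2501 atm
Remaining pressure to be supplied by amphibolite: 9.889×10^8 − 2.534×10^8 = 7.356×10^8 Pa
Additional depth in amphibolite = 7.356×10^8 Pa / (2950 kg/m³ × 9.8 m/s²) = 25443 m
Total depth = 9720 m + 25443 m = 35163 m
= 35.163 km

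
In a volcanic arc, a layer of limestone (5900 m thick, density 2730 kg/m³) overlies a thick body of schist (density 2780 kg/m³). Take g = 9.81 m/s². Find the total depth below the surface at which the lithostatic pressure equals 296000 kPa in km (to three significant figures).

Pressure at base of upper layers: 2730×9.81×5900 = 1.580×10^8 Pa = 1.580×10^5 kPa
Remaining pressure to be supplied by schist: 2.960×10^8 − 1.580×10^8 = 1.380×10^8 Pa
Additional depth in schist = 1.380×10^8 Pa / (2780 kg/m³ × 9.81 m/s²) = 5059.8 m
Total depth = 5900 m + 5059.8 m = 10960 m
= 10.960 km

11.0 km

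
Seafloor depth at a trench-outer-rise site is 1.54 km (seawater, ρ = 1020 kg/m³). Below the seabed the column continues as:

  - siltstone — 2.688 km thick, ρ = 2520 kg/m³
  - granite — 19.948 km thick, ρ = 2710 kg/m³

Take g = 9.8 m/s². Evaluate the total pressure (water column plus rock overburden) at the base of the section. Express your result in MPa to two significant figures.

seawater: 1020 kg/m³ × 9.8 m/s² × 1540 m = 1.539×10^7 Pa = 15.39 MPa
siltstone: 2520 kg/m³ × 9.8 m/s² × 2688 m = 6.638×10^7 Pa = 66.38 MPa
granite: 2710 kg/m³ × 9.8 m/s² × 19948 m = 5.298×10^8 Pa = 529.8 MPa
Total = 15.39 + 66.38 + 529.8 = 611.56 MPa

610 MPa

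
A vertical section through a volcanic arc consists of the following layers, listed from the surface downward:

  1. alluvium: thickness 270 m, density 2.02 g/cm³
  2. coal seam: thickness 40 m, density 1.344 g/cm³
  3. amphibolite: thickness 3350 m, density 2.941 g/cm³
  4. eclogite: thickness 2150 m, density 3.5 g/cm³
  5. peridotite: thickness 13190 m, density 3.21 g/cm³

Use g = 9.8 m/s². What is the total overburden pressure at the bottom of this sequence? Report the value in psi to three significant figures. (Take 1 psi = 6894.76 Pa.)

85700 psi

alluvium: 2020 kg/m³ × 9.8 m/s² × 270 m = 5.345×10^6 Pa = 775.2 psi
coal seam: 1344 kg/m³ × 9.8 m/s² × 40 m = 5.268×10^5 Pa = 76.41 psi
amphibolite: 2941 kg/m³ × 9.8 m/s² × 3350 m = 9.655×10^7 Pa = 14004 psi
eclogite: 3500 kg/m³ × 9.8 m/s² × 2150 m = 7.375×10^7 Pa = 10696 psi
peridotite: 3210 kg/m³ × 9.8 m/s² × 13190 m = 4.149×10^8 Pa = 60181 psi
Total = 775.2 + 76.41 + 14004 + 10696 + 60181 = 85732 psi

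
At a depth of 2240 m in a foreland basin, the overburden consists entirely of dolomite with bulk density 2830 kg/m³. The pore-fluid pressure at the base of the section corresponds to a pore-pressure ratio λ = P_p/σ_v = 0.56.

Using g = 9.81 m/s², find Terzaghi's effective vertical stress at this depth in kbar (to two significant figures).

Overburden (lithostatic) stress σ_v:
dolomite: 2830 kg/m³ × 9.81 m/s² × 2240 m = 6.219×10^7 Pa = 62.19 MPa
Pore pressure P_p = λ·σ_v = 0.56 × 62.19 MPa = 34.83 MPa
Effective stress σ' = σ_v − P_p = 62.19 − 34.83 = 27.363 MPa = 0.27363 kbar

0.27 kbar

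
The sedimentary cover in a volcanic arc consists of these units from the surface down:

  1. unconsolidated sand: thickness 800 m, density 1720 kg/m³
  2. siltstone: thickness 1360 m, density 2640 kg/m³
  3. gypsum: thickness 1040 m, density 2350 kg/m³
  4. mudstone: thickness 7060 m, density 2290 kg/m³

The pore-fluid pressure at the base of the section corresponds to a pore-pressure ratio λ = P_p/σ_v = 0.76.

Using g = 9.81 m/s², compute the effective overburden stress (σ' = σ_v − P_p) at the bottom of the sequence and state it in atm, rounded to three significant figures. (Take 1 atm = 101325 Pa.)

Overburden (lithostatic) stress σ_v:
unconsolidated sand: 1720 kg/m³ × 9.81 m/s² × 800 m = 1.350×10^7 Pa = 13.50 MPa
siltstone: 2640 kg/m³ × 9.81 m/s² × 1360 m = 3.522×10^7 Pa = 35.22 MPa
gypsum: 2350 kg/m³ × 9.81 m/s² × 1040 m = 2.398×10^7 Pa = 23.98 MPa
mudstone: 2290 kg/m³ × 9.81 m/s² × 7060 m = 1.586×10^8 Pa = 158.6 MPa
Total = 13.50 + 35.22 + 23.98 + 158.6 = 231.30 MPa
Pore pressure P_p = λ·σ_v = 0.76 × 231.3 MPa = 175.8 MPa
Effective stress σ' = σ_v − P_p = 231.3 − 175.8 = 55.512 MPa = 547.86 atm

548 atm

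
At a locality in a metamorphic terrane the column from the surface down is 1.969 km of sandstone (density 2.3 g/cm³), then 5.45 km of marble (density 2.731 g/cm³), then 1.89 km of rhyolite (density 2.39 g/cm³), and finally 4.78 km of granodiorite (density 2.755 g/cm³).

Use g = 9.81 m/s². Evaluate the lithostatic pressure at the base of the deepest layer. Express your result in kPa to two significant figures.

sandstone: 2300 kg/m³ × 9.81 m/s² × 1969 m = 4.443×10^7 Pa = 44427 kPa
marble: 2731 kg/m³ × 9.81 m/s² × 5450 m = 1.460×10^8 Pa = 1.460×10^5 kPa
rhyolite: 2390 kg/m³ × 9.81 m/s² × 1890 m = 4.431×10^7 Pa = 44313 kPa
granodiorite: 2755 kg/m³ × 9.81 m/s² × 4780 m = 1.292×10^8 Pa = 1.292×10^5 kPa
Total = 44427 + 1.460×10^5 + 44313 + 1.292×10^5 = 3.6394×10^5 kPa

360000 kPa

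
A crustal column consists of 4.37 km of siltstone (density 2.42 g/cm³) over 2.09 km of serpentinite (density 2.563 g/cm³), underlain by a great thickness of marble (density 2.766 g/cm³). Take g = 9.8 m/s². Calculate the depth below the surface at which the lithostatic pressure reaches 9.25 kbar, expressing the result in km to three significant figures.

Pressure at base of upper layers: 2420×9.8×4370 + 2563×9.8×2090 = 1.561×10^8 Pa = 1.561 kbar
Remaining pressure to be supplied by marble: 9.250×10^8 − 1.561×10^8 = 7.689×10^8 Pa
Additional depth in marble = 7.689×10^8 Pa / (2766 kg/m³ × 9.8 m/s²) = 28364 m
Total depth = 6460 m + 28364 m = 34824 m
= 34.824 km

34.8 km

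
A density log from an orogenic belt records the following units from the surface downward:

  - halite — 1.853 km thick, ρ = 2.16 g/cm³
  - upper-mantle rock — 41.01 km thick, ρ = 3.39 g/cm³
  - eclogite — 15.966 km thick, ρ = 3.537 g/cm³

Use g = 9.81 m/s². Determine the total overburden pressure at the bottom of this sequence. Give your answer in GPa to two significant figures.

halite: 2160 kg/m³ × 9.81 m/s² × 1853 m = 3.926×10^7 Pa = 0.03926 GPa
upper-mantle rock: 3390 kg/m³ × 9.81 m/s² × 41010 m = 1.364×10^9 Pa = 1.364 GPa
eclogite: 3537 kg/m³ × 9.81 m/s² × 15966 m = 5.540×10^8 Pa = 0.5540 GPa
Total = 0.03926 + 1.364 + 0.5540 = 1.9571 GPa

2.0 GPa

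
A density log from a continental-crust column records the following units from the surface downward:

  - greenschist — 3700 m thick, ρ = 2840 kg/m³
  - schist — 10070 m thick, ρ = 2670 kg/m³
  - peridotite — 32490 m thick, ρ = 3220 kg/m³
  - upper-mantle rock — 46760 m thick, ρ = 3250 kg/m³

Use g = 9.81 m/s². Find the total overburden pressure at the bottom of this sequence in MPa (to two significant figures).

2900 MPa

greenschist: 2840 kg/m³ × 9.81 m/s² × 3700 m = 1.031×10^8 Pa = 103.1 MPa
schist: 2670 kg/m³ × 9.81 m/s² × 10070 m = 2.638×10^8 Pa = 263.8 MPa
peridotite: 3220 kg/m³ × 9.81 m/s² × 32490 m = 1.026×10^9 Pa = 1026 MPa
upper-mantle rock: 3250 kg/m³ × 9.81 m/s² × 46760 m = 1.491×10^9 Pa = 1491 MPa
Total = 103.1 + 263.8 + 1026 + 1491 = 2884.0 MPa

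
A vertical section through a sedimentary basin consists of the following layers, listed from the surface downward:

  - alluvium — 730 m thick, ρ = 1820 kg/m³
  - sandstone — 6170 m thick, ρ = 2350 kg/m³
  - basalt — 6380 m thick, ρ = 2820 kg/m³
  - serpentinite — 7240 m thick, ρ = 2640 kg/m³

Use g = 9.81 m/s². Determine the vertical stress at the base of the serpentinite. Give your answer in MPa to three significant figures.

519 MPa

alluvium: 1820 kg/m³ × 9.81 m/s² × 730 m = 1.303×10^7 Pa = 13.03 MPa
sandstone: 2350 kg/m³ × 9.81 m/s² × 6170 m = 1.422×10^8 Pa = 142.2 MPa
basalt: 2820 kg/m³ × 9.81 m/s² × 6380 m = 1.765×10^8 Pa = 176.5 MPa
serpentinite: 2640 kg/m³ × 9.81 m/s² × 7240 m = 1.875×10^8 Pa = 187.5 MPa
Total = 13.03 + 142.2 + 176.5 + 187.5 = 519.28 MPa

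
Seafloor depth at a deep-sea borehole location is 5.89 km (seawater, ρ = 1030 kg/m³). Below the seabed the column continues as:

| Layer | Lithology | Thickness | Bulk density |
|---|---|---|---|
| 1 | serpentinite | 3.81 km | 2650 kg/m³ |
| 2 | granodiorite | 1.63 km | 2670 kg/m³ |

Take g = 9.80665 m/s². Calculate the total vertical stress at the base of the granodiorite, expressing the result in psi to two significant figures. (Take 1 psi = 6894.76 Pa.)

29000 psi

seawater: 1030 kg/m³ × 9.80665 m/s² × 5890 m = 5.949×10^7 Pa = 8629 psi
serpentinite: 2650 kg/m³ × 9.80665 m/s² × 3810 m = 9.901×10^7 Pa = 14361 psi
granodiorite: 2670 kg/m³ × 9.80665 m/s² × 1630 m = 4.268×10^7 Pa = 6190 psi
Total = 8629 + 14361 + 6190 = 29180 psi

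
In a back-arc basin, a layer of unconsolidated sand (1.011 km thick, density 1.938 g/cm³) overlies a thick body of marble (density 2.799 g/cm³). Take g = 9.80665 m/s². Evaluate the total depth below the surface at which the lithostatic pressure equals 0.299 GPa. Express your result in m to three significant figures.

11200 m

Pressure at base of upper layers: 1938×9.80665×1011 = 1.921×10^7 Pa = 0.01921 GPa
Remaining pressure to be supplied by marble: 2.990×10^8 − 1.921×10^7 = 2.798×10^8 Pa
Additional depth in marble = 2.798×10^8 Pa / (2799 kg/m³ × 9.80665 m/s²) = 10193 m
Total depth = 1011 m + 10193 m = 11204 m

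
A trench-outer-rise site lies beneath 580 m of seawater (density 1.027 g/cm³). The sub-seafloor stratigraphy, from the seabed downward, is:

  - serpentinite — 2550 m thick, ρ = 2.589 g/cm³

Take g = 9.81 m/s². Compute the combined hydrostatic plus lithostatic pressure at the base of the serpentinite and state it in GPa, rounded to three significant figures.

seawater: 1027 kg/m³ × 9.81 m/s² × 580 m = 5.843×10^6 Pa = 5.843×10^-3 GPa
serpentinite: 2589 kg/m³ × 9.81 m/s² × 2550 m = 6.477×10^7 Pa = 0.06477 GPa
Total = 5.843×10^-3 + 0.06477 = 0.070609 GPa

0.0706 GPa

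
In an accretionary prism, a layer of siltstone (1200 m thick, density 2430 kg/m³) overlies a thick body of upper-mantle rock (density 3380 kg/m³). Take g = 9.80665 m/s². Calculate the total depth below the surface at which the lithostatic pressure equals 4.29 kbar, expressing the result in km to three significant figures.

13.3 km

Pressure at base of upper layers: 2430×9.80665×1200 = 2.860×10^7 Pa = 0.2860 kbar
Remaining pressure to be supplied by upper-mantle rock: 4.290×10^8 − 2.860×10^7 = 4.004×10^8 Pa
Additional depth in upper-mantle rock = 4.004×10^8 Pa / (3380 kg/m³ × 9.80665 m/s²) = 12080 m
Total depth = 1200 m + 12080 m = 13280 m
= 13.280 km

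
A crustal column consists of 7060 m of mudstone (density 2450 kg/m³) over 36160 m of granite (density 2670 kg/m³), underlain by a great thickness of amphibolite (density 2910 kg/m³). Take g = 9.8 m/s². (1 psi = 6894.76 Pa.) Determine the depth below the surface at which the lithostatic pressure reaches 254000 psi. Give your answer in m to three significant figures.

65500 m

Pressure at base of upper layers: 2450×9.8×7060 + 2670×9.8×36160 = 1.116×10^9 Pa = 1.618×10^5 psi
Remaining pressure to be supplied by amphibolite: 1.751×10^9 − 1.116×10^9 = 6.356×10^8 Pa
Additional depth in amphibolite = 6.356×10^8 Pa / (2910 kg/m³ × 9.8 m/s²) = 22288 m
Total depth = 43220 m + 22288 m = 65508 m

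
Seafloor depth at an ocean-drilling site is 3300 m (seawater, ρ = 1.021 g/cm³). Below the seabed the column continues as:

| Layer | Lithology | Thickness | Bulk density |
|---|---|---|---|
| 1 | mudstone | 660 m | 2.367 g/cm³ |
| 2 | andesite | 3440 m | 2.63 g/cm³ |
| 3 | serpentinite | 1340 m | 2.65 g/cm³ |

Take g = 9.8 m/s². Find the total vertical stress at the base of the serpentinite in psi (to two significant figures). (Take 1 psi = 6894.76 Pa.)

25000 psi

seawater: 1021 kg/m³ × 9.8 m/s² × 3300 m = 3.302×10^7 Pa = 4789 psi
mudstone: 2367 kg/m³ × 9.8 m/s² × 660 m = 1.531×10^7 Pa = 2220 psi
andesite: 2630 kg/m³ × 9.8 m/s² × 3440 m = 8.866×10^7 Pa = 12859 psi
serpentinite: 2650 kg/m³ × 9.8 m/s² × 1340 m = 3.480×10^7 Pa = 5047 psi
Total = 4789 + 2220 + 12859 + 5047 = 24916 psi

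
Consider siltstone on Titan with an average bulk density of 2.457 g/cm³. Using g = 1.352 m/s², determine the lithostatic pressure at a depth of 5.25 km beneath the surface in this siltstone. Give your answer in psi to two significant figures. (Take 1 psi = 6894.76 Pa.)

siltstone: 2457 kg/m³ × 1.352 m/s² × 5250 m = 1.744×10^7 Pa = 2529 psi

2500 psi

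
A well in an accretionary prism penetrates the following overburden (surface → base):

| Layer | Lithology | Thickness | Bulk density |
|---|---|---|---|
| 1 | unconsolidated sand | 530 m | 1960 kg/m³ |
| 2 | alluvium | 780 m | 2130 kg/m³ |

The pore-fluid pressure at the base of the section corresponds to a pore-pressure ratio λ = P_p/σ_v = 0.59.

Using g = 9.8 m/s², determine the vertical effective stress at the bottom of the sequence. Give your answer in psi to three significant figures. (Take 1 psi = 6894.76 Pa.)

Overburden (lithostatic) stress σ_v:
unconsolidated sand: 1960 kg/m³ × 9.8 m/s² × 530 m = 1.018×10^7 Pa = 10.18 MPa
alluvium: 2130 kg/m³ × 9.8 m/s² × 780 m = 1.628×10^7 Pa = 16.28 MPa
Total = 10.18 + 16.28 = 26.462 MPa
Pore pressure P_p = λ·σ_v = 0.59 × 26.46 MPa = 15.61 MPa
Effective stress σ' = σ_v − P_p = 26.46 − 15.61 = 10.849 MPa = 1573.6 psi

1570 psi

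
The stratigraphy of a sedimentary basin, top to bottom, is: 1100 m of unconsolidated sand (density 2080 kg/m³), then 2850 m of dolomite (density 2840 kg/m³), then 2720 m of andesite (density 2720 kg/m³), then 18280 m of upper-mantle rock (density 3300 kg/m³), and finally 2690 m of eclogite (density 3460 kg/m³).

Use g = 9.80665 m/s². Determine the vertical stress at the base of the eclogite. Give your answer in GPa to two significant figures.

unconsolidated sand: 2080 kg/m³ × 9.80665 m/s² × 1100 m = 2.244×10^7 Pa = 0.02244 GPa
dolomite: 2840 kg/m³ × 9.80665 m/s² × 2850 m = 7.938×10^7 Pa = 0.07938 GPa
andesite: 2720 kg/m³ × 9.80665 m/s² × 2720 m = 7.255×10^7 Pa = 0.07255 GPa
upper-mantle rock: 3300 kg/m³ × 9.80665 m/s² × 18280 m = 5.916×10^8 Pa = 0.5916 GPa
eclogite: 3460 kg/m³ × 9.80665 m/s² × 2690 m = 9.127×10^7 Pa = 0.09127 GPa
Total = 0.02244 + 0.07938 + 0.07255 + 0.5916 + 0.09127 = 0.85722 GPa

0.86 GPa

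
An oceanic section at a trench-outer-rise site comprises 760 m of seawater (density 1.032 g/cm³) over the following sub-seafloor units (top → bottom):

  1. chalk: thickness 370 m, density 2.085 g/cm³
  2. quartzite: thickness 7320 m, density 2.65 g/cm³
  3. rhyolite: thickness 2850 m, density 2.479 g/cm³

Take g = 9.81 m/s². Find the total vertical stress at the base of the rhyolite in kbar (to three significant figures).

seawater: 1032 kg/m³ × 9.81 m/s² × 760 m = 7.694×10^6 Pa = 0.07694 kbar
chalk: 2085 kg/m³ × 9.81 m/s² × 370 m = 7.568×10^6 Pa = 0.07568 kbar
quartzite: 2650 kg/m³ × 9.81 m/s² × 7320 m = 1.903×10^8 Pa = 1.903 kbar
rhyolite: 2479 kg/m³ × 9.81 m/s² × 2850 m = 6.931×10^7 Pa = 0.6931 kbar
Total = 0.07694 + 0.07568 + 1.903 + 0.6931 = 2.7487 kbar

2.75 kbar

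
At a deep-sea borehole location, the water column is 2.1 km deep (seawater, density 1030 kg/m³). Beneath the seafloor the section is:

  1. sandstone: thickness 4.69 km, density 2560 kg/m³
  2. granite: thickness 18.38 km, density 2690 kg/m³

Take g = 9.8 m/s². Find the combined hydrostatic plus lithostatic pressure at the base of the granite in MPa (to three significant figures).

seawater: 1030 kg/m³ × 9.8 m/s² × 2100 m = 2.120×10^7 Pa = 21.20 MPa
sandstone: 2560 kg/m³ × 9.8 m/s² × 4690 m = 1.177×10^8 Pa = 117.7 MPa
granite: 2690 kg/m³ × 9.8 m/s² × 18380 m = 4.845×10^8 Pa = 484.5 MPa
Total = 21.20 + 117.7 + 484.5 = 623.39 MPa

623 MPa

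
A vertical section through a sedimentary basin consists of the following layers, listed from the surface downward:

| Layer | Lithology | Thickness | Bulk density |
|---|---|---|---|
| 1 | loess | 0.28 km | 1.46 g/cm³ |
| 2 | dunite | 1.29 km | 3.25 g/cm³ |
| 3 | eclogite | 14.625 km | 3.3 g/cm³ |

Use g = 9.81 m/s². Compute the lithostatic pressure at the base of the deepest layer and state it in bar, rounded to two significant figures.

5200 bar

loess: 1460 kg/m³ × 9.81 m/s² × 280 m = 4.010×10^6 Pa = 40.10 bar
dunite: 3250 kg/m³ × 9.81 m/s² × 1290 m = 4.113×10^7 Pa = 411.3 bar
eclogite: 3300 kg/m³ × 9.81 m/s² × 14625 m = 4.735×10^8 Pa = 4735 bar
Total = 40.10 + 411.3 + 4735 = 5185.9 bar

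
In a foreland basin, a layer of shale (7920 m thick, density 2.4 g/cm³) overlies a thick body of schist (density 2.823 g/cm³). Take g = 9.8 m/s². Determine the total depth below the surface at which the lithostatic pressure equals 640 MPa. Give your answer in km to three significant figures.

Pressure at base of upper layers: 2400×9.8×7920 = 1.863×10^8 Pa = 186.3 MPa
Remaining pressure to be supplied by schist: 6.400×10^8 − 1.863×10^8 = 4.537×10^8 Pa
Additional depth in schist = 4.537×10^8 Pa / (2823 kg/m³ × 9.8 m/s²) = 16400 m
Total depth = 7920 m + 16400 m = 24320 m
= 24.320 km

24.3 km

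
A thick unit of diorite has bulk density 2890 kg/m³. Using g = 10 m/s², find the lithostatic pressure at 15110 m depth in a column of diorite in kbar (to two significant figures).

diorite: 2890 kg/m³ × 10 m/s² × 15110 m = 4.367×10^8 Pa = 4.367 kbar

4.4 kbar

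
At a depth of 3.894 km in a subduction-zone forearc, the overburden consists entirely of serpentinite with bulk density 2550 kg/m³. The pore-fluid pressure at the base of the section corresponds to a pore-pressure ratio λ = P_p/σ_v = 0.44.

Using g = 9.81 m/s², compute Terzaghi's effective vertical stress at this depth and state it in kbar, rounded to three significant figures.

Overburden (lithostatic) stress σ_v:
serpentinite: 2550 kg/m³ × 9.81 m/s² × 3894 m = 9.741×10^7 Pa = 97.41 MPa
Pore pressure P_p = λ·σ_v = 0.44 × 97.41 MPa = 42.86 MPa
Effective stress σ' = σ_v − P_p = 97.41 − 42.86 = 54.550 MPa = 0.54550 kbar

0.545 kbar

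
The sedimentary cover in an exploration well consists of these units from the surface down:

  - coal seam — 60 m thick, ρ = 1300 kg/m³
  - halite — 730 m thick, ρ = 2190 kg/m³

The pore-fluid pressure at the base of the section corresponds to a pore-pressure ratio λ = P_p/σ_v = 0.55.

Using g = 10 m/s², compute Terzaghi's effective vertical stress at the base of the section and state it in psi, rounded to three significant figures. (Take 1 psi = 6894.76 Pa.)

Overburden (lithostatic) stress σ_v:
coal seam: 1300 kg/m³ × 10 m/s² × 60 m = 7.800×10^5 Pa = 0.7800 MPa
halite: 2190 kg/m³ × 10 m/s² × 730 m = 1.599×10^7 Pa = 15.99 MPa
Total = 0.7800 + 15.99 = 16.767 MPa
Pore pressure P_p = λ·σ_v = 0.55 × 16.77 MPa = 9.222 MPa
Effective stress σ' = σ_v − P_p = 16.77 − 9.222 = 7.5451 MPa = 1094.3 psi

1090 psi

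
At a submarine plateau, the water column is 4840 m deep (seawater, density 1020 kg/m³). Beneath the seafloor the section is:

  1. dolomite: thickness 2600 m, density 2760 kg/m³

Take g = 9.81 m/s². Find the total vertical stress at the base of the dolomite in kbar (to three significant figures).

seawater: 1020 kg/m³ × 9.81 m/s² × 4840 m = 4.843×10^7 Pa = 0.4843 kbar
dolomite: 2760 kg/m³ × 9.81 m/s² × 2600 m = 7.040×10^7 Pa = 0.7040 kbar
Total = 0.4843 + 0.7040 = 1.1883 kbar

1.19 kbar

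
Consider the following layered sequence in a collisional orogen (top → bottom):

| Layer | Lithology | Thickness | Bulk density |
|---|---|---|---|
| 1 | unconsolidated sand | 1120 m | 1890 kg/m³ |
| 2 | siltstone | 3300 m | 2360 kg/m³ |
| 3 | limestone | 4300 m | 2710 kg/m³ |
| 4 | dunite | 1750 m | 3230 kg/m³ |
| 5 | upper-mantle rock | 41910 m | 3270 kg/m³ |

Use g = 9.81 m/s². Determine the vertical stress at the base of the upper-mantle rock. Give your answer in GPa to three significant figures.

1.61 GPa

unconsolidated sand: 1890 kg/m³ × 9.81 m/s² × 1120 m = 2.077×10^7 Pa = 0.02077 GPa
siltstone: 2360 kg/m³ × 9.81 m/s² × 3300 m = 7.640×10^7 Pa = 0.07640 GPa
limestone: 2710 kg/m³ × 9.81 m/s² × 4300 m = 1.143×10^8 Pa = 0.1143 GPa
dunite: 3230 kg/m³ × 9.81 m/s² × 1750 m = 5.545×10^7 Pa = 0.05545 GPa
upper-mantle rock: 3270 kg/m³ × 9.81 m/s² × 41910 m = 1.344×10^9 Pa = 1.344 GPa
Total = 0.02077 + 0.07640 + 0.1143 + 0.05545 + 1.344 = 1.6114 GPa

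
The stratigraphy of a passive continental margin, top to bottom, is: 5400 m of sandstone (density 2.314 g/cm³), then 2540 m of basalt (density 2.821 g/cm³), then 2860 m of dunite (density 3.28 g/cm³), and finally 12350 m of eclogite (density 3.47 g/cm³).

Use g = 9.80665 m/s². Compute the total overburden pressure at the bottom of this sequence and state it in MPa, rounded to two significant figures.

710 MPa

sandstone: 2314 kg/m³ × 9.80665 m/s² × 5400 m = 1.225×10^8 Pa = 122.5 MPa
basalt: 2821 kg/m³ × 9.80665 m/s² × 2540 m = 7.027×10^7 Pa = 70.27 MPa
dunite: 3280 kg/m³ × 9.80665 m/s² × 2860 m = 9.199×10^7 Pa = 91.99 MPa
eclogite: 3470 kg/m³ × 9.80665 m/s² × 12350 m = 4.203×10^8 Pa = 420.3 MPa
Total = 122.5 + 70.27 + 91.99 + 420.3 = 705.06 MPa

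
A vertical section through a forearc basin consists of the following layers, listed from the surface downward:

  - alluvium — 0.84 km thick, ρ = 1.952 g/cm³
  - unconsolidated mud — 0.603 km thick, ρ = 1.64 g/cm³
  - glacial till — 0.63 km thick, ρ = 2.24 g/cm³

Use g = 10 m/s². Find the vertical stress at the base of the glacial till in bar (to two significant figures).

alluvium: 1952 kg/m³ × 10 m/s² × 840 m = 1.640×10^7 Pa = 164.0 bar
unconsolidated mud: 1640 kg/m³ × 10 m/s² × 603 m = 9.889×10^6 Pa = 98.89 bar
glacial till: 2240 kg/m³ × 10 m/s² × 630 m = 1.411×10^7 Pa = 141.1 bar
Total = 164.0 + 98.89 + 141.1 = 403.98 bar

400 bar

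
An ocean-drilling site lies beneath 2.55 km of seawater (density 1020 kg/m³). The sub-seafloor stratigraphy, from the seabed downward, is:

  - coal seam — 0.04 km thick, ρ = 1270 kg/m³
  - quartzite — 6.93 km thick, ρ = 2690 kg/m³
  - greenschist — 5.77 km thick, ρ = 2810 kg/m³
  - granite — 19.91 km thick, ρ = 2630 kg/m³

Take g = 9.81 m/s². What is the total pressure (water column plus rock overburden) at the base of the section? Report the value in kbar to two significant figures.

8.8 kbar

seawater: 1020 kg/m³ × 9.81 m/s² × 2550 m = 2.552×10^7 Pa = 0.2552 kbar
coal seam: 1270 kg/m³ × 9.81 m/s² × 40 m = 4.983×10^5 Pa = 4.983×10^-3 kbar
quartzite: 2690 kg/m³ × 9.81 m/s² × 6930 m = 1.829×10^8 Pa = 1.829 kbar
greenschist: 2810 kg/m³ × 9.81 m/s² × 5770 m = 1.591×10^8 Pa = 1.591 kbar
granite: 2630 kg/m³ × 9.81 m/s² × 19910 m = 5.137×10^8 Pa = 5.137 kbar
Total = 0.2552 + 4.983×10^-3 + 1.829 + 1.591 + 5.137 = 8.8163 kbar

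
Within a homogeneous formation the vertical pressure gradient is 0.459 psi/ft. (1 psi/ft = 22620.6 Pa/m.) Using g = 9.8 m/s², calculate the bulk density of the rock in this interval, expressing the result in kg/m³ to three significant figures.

ρ = (dP/dz)/g = 0.459 psi/ft / 9.8 m/s² = 10383 Pa/m / 9.8 m/s² = 1059.5 kg/m³

1060 kg/m³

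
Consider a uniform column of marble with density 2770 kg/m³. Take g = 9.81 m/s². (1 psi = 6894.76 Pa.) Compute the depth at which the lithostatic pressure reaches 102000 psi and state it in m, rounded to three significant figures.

25900 m

h = P/(ρg) = 102000 psi / (2770 kg/m³ × 9.81 m/s²) = 7.033×10^8 Pa / 27174 Pa/m = 25880 m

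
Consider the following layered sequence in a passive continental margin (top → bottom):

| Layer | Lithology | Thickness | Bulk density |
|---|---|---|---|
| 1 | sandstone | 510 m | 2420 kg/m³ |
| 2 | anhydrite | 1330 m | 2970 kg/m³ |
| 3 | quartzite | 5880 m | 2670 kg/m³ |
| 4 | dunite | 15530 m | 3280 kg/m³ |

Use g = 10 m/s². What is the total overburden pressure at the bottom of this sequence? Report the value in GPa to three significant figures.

sandstone: 2420 kg/m³ × 10 m/s² × 510 m = 1.234×10^7 Pa = 0.01234 GPa
anhydrite: 2970 kg/m³ × 10 m/s² × 1330 m = 3.950×10^7 Pa = 0.03950 GPa
quartzite: 2670 kg/m³ × 10 m/s² × 5880 m = 1.570×10^8 Pa = 0.1570 GPa
dunite: 3280 kg/m³ × 10 m/s² × 15530 m = 5.094×10^8 Pa = 0.5094 GPa
Total = 0.01234 + 0.03950 + 0.1570 + 0.5094 = 0.71822 GPa

0.718 GPa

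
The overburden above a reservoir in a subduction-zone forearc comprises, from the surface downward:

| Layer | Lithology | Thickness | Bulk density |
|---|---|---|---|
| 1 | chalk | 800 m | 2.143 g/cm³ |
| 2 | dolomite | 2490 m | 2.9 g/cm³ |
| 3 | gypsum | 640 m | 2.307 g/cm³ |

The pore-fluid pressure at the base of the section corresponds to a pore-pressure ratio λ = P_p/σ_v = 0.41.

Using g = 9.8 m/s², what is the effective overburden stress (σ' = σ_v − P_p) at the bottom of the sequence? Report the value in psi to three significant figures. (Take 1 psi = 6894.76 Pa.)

8730 psi

Overburden (lithostatic) stress σ_v:
chalk: 2143 kg/m³ × 9.8 m/s² × 800 m = 1.680×10^7 Pa = 16.80 MPa
dolomite: 2900 kg/m³ × 9.8 m/s² × 2490 m = 7.077×10^7 Pa = 70.77 MPa
gypsum: 2307 kg/m³ × 9.8 m/s² × 640 m = 1.447×10^7 Pa = 14.47 MPa
Total = 16.80 + 70.77 + 14.47 = 102.04 MPa
Pore pressure P_p = λ·σ_v = 0.41 × 102.0 MPa = 41.83 MPa
Effective stress σ' = σ_v − P_p = 102.0 − 41.83 = 60.201 MPa = 8731.5 psi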